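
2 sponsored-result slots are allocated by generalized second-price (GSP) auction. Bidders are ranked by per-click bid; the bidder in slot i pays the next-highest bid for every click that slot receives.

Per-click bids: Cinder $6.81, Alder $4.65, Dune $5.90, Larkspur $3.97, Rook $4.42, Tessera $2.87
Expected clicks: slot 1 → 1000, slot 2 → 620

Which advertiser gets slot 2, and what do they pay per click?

Ranked by bid: $6.81 (Cinder) > $5.90 (Dune) > $4.65 (Alder) > …
Slot 2 goes to the second-ranked bidder, Dune, who pays the next bid down: $4.65/click.

Dune; $4.65 per click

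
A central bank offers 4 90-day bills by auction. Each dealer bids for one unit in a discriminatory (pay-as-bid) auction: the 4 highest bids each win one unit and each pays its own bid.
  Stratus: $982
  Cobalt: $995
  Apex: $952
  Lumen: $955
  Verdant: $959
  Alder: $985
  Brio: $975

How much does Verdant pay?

Verdant pays $0

Ordering the bids: 995 (Cobalt), 985 (Alder), 982 (Stratus), 975 (Brio), 959 (Verdant), 955 (Lumen), …
Top 4: Cobalt, Alder, Stratus, Brio.
Verdant does not win → $0.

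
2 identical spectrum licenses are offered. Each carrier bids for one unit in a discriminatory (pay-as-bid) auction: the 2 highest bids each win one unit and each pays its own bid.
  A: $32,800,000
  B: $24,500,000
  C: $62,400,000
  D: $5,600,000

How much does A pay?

Bids ranked high→low: 62,400,000 (C), 32,800,000 (A), 24,500,000 (B), 5,600,000 (D)
Top 2: C, A.
A wins → own bid $32,800,000.

A pays $32,800,000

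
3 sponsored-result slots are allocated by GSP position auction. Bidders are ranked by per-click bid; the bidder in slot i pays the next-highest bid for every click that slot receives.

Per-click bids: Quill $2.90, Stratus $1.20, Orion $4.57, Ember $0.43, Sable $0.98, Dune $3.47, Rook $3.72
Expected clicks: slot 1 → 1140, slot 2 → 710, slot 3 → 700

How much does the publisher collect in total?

Sorting advertisers: $4.57 (Orion) > $3.72 (Rook) > $3.47 (Dune) > $2.90 (Quill) > …
Slot 1: Orion pays $3.72 × 1140 = $4240.80
Slot 2: Rook pays $3.47 × 710 = $2463.70
Slot 3: Dune pays $2.90 × 700 = $2030.00
Total = $8734.50

Total revenue: $8734.50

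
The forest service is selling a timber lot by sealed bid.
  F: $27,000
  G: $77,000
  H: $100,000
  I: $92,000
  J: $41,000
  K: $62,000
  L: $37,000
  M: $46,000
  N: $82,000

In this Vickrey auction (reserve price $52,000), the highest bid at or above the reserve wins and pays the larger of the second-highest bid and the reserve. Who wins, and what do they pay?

H pays $92,000

Bids in order: 100,000 (H) > 92,000 (I) > 82,000 (N) > 77,000 (G) > 62,000 (K) > 46,000 (M) > …
Highest eligible bid: H at $100,000.
max(second-highest $92,000, reserve $52,000) = $92,000; the reserve does not bind.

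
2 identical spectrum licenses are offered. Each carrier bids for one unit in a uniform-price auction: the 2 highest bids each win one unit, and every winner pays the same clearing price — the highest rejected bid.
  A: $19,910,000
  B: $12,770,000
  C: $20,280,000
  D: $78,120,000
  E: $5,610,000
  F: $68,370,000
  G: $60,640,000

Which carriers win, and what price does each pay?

D, F; each pays $60,640,000

Bids ranked high→low: 78,120,000 (D), 68,370,000 (F), 60,640,000 (G), 20,280,000 (C), …
Top 2: D, F.
Clearing price = highest rejected bid = $60,640,000.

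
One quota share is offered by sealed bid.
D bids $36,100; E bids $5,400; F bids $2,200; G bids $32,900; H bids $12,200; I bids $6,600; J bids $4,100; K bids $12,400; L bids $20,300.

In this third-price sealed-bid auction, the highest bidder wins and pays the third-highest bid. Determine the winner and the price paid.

D pays $20,300

Rule: the highest bidder wins and pays the third-highest bid.
Bids ranked: 36,100 (D) > 32,900 (G) > 20,300 (L) > 12,400 (K) > 12,200 (H) > 6,600 (I) > …
D is highest; pays the third-highest bid, $20,300.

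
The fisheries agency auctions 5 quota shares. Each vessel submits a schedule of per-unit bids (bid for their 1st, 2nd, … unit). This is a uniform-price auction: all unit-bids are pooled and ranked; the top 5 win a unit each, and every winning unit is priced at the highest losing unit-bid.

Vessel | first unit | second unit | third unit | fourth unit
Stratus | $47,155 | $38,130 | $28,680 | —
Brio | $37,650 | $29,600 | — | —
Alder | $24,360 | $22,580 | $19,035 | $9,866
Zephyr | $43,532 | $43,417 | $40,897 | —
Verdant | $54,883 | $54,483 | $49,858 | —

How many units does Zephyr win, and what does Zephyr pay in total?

Zephyr: 1 unit, pays $43,417

Pooled unit-bids ranked (top 5): 54,883 (Verdant-1), 54,483 (Verdant-2), 49,858 (Verdant-3), 47,155 (Stratus-1), 43,532 (Zephyr-1)
The (k+1)-th unit-bid is $43,417.
Zephyr wins 1 unit(s) at $43,417 each.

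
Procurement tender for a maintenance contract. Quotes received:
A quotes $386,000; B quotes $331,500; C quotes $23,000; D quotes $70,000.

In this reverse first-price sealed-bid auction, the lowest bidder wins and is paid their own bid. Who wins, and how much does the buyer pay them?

Bids in order: 23,000 (C) < 70,000 (D) < 331,500 (B) < 386,000 (A)
C is lowest → is paid own bid, $23,000.

C is paid $23,000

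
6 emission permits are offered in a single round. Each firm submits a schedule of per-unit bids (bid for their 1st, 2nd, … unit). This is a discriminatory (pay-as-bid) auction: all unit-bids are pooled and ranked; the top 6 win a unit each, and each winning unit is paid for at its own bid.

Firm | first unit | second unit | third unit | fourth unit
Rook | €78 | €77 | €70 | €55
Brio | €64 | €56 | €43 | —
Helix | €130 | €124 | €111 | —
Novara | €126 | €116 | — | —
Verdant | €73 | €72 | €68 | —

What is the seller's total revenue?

Total revenue: €685

Merging the schedules and taking the best 6: 130 (Helix-1), 126 (Novara-1), 124 (Helix-2), 116 (Novara-2), 111 (Helix-3), 78 (Rook-1)
Next rejected bid: €77 (not a price — pay-as-bid).
Each winning unit pays its own bid.
Revenue = 130 + 126 + 124 + 116 + 111 + 78 = €685.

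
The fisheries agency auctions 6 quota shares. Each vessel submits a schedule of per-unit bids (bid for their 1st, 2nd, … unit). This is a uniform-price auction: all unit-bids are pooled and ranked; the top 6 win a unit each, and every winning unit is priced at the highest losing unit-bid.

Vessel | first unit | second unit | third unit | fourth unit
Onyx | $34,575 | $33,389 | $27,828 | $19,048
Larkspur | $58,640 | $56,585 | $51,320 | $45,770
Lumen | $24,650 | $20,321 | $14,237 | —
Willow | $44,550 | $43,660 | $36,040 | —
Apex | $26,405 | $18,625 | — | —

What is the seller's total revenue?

Total revenue: $216,240

Merging the schedules and taking the best 6: 58,640 (Larkspur-1), 56,585 (Larkspur-2), 51,320 (Larkspur-3), 45,770 (Larkspur-4), 44,550 (Willow-1), 43,660 (Willow-2)
First bid not allocated: $36,040.
Allocation: Larkspur 4, Willow 2. Every unit priced at $36,040.
Revenue = 6 × 36,040 = $216,240.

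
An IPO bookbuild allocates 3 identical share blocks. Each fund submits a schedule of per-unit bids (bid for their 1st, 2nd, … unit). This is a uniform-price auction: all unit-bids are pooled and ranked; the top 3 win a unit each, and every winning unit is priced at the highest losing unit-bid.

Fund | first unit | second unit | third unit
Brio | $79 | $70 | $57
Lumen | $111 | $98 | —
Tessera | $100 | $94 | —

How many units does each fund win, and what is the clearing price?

Lumen 2, Tessera 1; clearing price $94

Pooled unit-bids ranked (top 3): 111 (Lumen-1), 100 (Tessera-1), 98 (Lumen-2)
Highest rejected unit-bid = $94.
Allocation: Lumen 2, Tessera 1.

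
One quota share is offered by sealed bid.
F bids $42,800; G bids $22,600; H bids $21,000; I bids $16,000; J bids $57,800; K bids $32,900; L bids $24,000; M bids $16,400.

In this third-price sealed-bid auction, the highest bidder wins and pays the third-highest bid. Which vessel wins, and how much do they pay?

J pays $32,900

Sorting bids: 57,800 (J) > 42,800 (F) > 32,900 (K) > 24,000 (L) > 22,600 (G) > 21,000 (H) > …
J is highest; pays the third-highest bid, $32,900.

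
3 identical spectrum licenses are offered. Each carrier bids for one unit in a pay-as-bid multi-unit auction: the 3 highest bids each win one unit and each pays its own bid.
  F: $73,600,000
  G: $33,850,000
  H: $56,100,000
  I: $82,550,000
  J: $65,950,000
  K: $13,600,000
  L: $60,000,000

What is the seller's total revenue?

Sorting: 82,550,000 (I), 73,600,000 (F), 65,950,000 (J), 60,000,000 (L), 56,100,000 (H), …
The 3 highest are I, F, J.
Total revenue = 82,550,000 + 73,600,000 + 65,950,000 = $222,100,000.

Total revenue: $222,100,000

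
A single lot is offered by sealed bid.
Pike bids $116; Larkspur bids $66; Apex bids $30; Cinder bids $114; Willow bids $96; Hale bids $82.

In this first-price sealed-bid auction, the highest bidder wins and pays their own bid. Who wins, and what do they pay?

Rule: the highest bidder wins and pays their own bid.
Bids ranked: 116 (Pike) > 114 (Cinder) > 96 (Willow) > 82 (Hale) > 66 (Larkspur) > 30 (Apex)
First-price: Pike pays what they bid, $116.

Pike pays $116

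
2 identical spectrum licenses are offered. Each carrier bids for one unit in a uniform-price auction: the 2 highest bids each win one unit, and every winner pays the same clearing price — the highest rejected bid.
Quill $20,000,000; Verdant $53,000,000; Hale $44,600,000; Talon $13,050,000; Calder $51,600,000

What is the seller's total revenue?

Total revenue: $89,200,000

Sorting: 53,000,000 (Verdant), 51,600,000 (Calder), 44,600,000 (Hale), 20,000,000 (Quill), …
Top 2: Verdant, Calder.
Clearing price = highest rejected bid = $44,600,000.
Total revenue = 2 × $44,600,000 = $89,200,000.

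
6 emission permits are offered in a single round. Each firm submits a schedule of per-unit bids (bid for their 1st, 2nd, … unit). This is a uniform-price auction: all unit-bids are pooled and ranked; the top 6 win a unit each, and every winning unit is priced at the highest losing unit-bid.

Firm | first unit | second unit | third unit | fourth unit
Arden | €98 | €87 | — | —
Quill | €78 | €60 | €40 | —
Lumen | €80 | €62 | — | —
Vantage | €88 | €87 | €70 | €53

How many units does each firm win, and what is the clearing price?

Arden 2, Lumen 1, Quill 1, Vantage 2; clearing price €70

Merging the schedules and taking the best 6: 98 (Arden-1), 88 (Vantage-1), 87 (Arden-2), 87 (Vantage-2), 80 (Lumen-1), 78 (Quill-1)
Highest rejected unit-bid = €70.
Allocation: Arden 2, Lumen 1, Quill 1, Vantage 2.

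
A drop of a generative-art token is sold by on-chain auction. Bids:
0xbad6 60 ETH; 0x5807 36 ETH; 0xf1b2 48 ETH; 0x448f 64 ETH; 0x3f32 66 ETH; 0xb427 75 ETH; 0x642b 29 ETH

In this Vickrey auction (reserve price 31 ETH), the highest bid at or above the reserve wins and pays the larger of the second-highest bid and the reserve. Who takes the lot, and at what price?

0xb427 pays 66 ETH

Bids in order: 75 (0xb427) > 66 (0x3f32) > 64 (0x448f) > 60 (0xbad6) > 48 (0xf1b2) > 36 (0x5807) > …
0xb427 has the top bid at or above the reserve (75 ETH).
max(second-highest 66 ETH, reserve 31 ETH) = 66 ETH; the reserve does not bind.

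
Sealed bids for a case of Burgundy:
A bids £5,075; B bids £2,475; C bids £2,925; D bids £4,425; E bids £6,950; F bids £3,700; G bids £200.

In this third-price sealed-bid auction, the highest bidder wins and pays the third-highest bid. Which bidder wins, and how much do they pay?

Rule: the highest bidder wins and pays the third-highest bid.
Bids ranked: 6,950 (E) > 5,075 (A) > 4,425 (D) > 3,700 (F) > 2,925 (C) > 2,475 (B) > …
E is highest; pays the third-highest bid, £4,425.

E pays £4,425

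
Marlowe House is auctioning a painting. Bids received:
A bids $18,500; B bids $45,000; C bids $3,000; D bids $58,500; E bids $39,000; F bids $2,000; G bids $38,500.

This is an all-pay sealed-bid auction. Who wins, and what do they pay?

Bids in order: 58,500 (D) > 45,000 (B) > 39,000 (E) > 38,500 (G) > 18,500 (A) > 3,000 (C) > …
D wins with the top bid; all bids are sunk regardless.

D pays $58,500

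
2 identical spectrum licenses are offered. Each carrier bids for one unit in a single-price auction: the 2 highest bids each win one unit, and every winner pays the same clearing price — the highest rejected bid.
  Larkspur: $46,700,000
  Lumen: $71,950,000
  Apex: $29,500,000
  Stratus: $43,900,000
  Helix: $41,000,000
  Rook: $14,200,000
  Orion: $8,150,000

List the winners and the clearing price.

Sorting: 71,950,000 (Lumen), 46,700,000 (Larkspur), 43,900,000 (Stratus), 41,000,000 (Helix), …
Winners (2 units): Lumen, Larkspur.
Highest unsuccessful bid: $43,900,000 → clearing price.

Lumen, Larkspur; each pays $43,900,000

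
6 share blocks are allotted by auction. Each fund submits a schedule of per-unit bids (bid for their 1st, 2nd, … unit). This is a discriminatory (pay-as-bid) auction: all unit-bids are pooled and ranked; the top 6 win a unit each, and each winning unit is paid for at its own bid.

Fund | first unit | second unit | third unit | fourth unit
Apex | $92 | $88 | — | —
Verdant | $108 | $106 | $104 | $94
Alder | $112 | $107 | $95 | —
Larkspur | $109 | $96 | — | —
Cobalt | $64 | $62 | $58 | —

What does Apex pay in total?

All unit-bids, highest first — top 6: 112 (Alder-1), 109 (Larkspur-1), 108 (Verdant-1), 107 (Alder-2), 106 (Verdant-2), 104 (Verdant-3)
Next rejected bid: $96 (not a price — pay-as-bid).
Apex wins no units.

Apex pays $0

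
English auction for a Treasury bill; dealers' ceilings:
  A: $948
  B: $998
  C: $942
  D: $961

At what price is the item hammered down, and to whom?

B wins at $961

Rule: the price rises until one bidder remains; the winner pays the price at which the last rival dropped out.
Limits ranked: 998 (B) > 961 (D) > 948 (A) > 942 (C)
D is the last rival to drop out, at $961; B remains and wins at that price.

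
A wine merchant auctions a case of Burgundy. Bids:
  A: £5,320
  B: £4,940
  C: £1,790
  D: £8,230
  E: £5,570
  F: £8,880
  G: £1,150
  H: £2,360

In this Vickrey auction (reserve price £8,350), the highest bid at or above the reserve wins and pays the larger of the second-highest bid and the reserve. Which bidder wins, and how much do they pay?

F pays £8,350

Bids ranked: 8,880 (F) > 8,230 (D) > 5,570 (E) > 5,320 (A) > 4,940 (B) > 2,360 (H) > …
F has the top bid at or above the reserve (£8,880).
Second-highest bid £8,230 is below the reserve £8,350, so the reserve binds → payment £8,350.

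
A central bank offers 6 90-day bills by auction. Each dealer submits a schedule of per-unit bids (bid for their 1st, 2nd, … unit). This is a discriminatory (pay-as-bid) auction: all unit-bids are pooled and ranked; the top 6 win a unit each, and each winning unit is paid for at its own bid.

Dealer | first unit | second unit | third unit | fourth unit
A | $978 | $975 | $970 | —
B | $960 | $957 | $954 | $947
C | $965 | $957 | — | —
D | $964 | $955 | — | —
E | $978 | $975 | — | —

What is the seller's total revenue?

Pooled unit-bids ranked (top 6): 978 (A-1), 978 (E-1), 975 (A-2), 975 (E-2), 970 (A-3), 965 (C-1)
Next rejected bid: $964 (not a price — pay-as-bid).
Each winning unit pays its own bid.
Revenue = 978 + 978 + 975 + 975 + 970 + 965 = $5,841.

Total revenue: $5,841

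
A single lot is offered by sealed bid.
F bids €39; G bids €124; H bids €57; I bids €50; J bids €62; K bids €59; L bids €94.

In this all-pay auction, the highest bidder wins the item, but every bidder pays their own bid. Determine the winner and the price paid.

Sorting bids: 124 (G) > 94 (L) > 62 (J) > 59 (K) > 57 (H) > 50 (I) > …
G wins with the top bid; all bids are sunk regardless.

G pays €124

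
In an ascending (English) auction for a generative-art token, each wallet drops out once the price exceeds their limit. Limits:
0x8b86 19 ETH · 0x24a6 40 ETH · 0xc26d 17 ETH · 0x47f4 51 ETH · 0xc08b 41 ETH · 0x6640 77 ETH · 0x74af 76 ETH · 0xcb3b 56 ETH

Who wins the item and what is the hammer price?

0x6640 wins at 76 ETH

Rule: the price rises until one bidder remains; the winner pays the price at which the last rival dropped out.
Limits ranked: 77 (0x6640) > 76 (0x74af) > 56 (0xcb3b) > 51 (0x47f4) > 41 (0xc08b) > 40 (0x24a6) > …
Once the price passes 76 ETH, only 0x6640 is left; the hammer falls at 0x74af's limit of 76 ETH.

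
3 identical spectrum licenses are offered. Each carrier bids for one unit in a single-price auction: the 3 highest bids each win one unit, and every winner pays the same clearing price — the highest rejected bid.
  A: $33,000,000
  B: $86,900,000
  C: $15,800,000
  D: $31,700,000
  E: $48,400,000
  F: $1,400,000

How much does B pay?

Ordering the bids: 86,900,000 (B), 48,400,000 (E), 33,000,000 (A), 31,700,000 (D), 15,800,000 (C), …
Winners (3 units): B, E, A.
First losing bid is D's $31,700,000, which sets the uniform price.
B wins → pays $31,700,000.

B pays $31,700,000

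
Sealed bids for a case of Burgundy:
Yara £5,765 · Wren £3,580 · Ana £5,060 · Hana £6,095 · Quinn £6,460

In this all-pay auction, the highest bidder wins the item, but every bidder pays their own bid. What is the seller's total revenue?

Bids in order: 6,460 (Quinn) > 6,095 (Hana) > 5,765 (Yara) > 5,060 (Ana) > 3,580 (Wren)
Quinn wins with the top bid; all bids are sunk regardless.
Every bidder forfeits their bid regardless of winning.
Revenue = 5,765 + 3,580 + 5,060 + 6,095 + 6,460 = £26,960.

Total revenue: £26,960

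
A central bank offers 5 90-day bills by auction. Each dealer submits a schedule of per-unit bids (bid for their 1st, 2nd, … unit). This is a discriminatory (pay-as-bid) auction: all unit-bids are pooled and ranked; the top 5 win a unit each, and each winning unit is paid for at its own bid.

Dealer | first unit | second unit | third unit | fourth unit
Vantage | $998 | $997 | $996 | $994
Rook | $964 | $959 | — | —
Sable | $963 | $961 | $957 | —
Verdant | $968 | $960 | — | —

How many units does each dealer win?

Vantage 4, Verdant 1

All unit-bids, highest first — top 5: 998 (Vantage-1), 997 (Vantage-2), 996 (Vantage-3), 994 (Vantage-4), 968 (Verdant-1)
Next rejected bid: $964 (not a price — pay-as-bid).
Allocation: Vantage 4, Verdant 1.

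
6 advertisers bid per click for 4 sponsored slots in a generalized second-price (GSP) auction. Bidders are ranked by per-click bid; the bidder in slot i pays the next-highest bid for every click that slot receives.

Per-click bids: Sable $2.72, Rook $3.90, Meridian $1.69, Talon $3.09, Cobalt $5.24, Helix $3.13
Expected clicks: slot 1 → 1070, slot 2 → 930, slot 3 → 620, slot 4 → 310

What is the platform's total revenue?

Total revenue: $9842.90

Sorting advertisers: $5.24 (Cobalt) > $3.90 (Rook) > $3.13 (Helix) > $3.09 (Talon) > $2.72 (Sable) > …
Slot 1: Cobalt pays $3.90 × 1070 = $4173.00
Slot 2: Rook pays $3.13 × 930 = $2910.90
Slot 3: Helix pays $3.09 × 620 = $1915.80
Slot 4: Talon pays $2.72 × 310 = $843.20
Total = $9842.90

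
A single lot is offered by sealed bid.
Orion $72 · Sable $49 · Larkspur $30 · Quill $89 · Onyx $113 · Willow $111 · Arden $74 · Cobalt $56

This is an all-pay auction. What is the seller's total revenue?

Bids ranked: 113 (Onyx) > 111 (Willow) > 89 (Quill) > 74 (Arden) > 72 (Orion) > 56 (Cobalt) > …
Onyx wins with the top bid; all bids are sunk regardless.
Every bidder forfeits their bid regardless of winning.
Revenue = 72 + 49 + 30 + 89 + 113 + 111 + 74 + 56 = $594.

Total revenue: $594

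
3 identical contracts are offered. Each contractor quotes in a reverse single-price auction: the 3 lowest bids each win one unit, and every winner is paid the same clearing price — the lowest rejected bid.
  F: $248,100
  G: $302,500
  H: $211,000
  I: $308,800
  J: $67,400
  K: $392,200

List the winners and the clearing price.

Sorting: 67,400 (J), 211,000 (H), 248,100 (F), 302,500 (G), 308,800 (I), …
The 3 lowest are J, H, F.
Clearing price = lowest rejected bid = $302,500.

J, H, F; each is paid $302,500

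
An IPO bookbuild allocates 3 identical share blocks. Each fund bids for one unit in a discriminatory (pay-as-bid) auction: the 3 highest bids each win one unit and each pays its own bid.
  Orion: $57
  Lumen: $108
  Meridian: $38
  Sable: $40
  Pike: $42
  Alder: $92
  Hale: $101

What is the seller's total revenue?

Total revenue: $301

Ordering the bids: 108 (Lumen), 101 (Hale), 92 (Alder), 57 (Orion), 42 (Pike), …
Top 3: Lumen, Hale, Alder.
Total revenue = 108 + 101 + 92 = $301.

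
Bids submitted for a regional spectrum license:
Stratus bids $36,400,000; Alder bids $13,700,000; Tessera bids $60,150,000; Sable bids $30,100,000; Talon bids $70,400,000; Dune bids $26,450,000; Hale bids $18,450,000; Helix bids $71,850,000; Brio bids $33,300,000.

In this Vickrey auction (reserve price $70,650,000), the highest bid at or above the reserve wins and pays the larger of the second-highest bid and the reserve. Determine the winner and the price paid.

Vickrey auction (reserve price $70,650,000): the highest bid at or above the reserve wins and pays the larger of the second-highest bid and the reserve.
Bids ranked: 71,850,000 (Helix) > 70,400,000 (Talon) > 60,150,000 (Tessera) > 36,400,000 (Stratus) > 33,300,000 (Brio) > 30,100,000 (Sable) > …
Highest eligible bid: Helix at $71,850,000.
Second-highest bid $70,400,000 is below the reserve $70,650,000, so the reserve binds → payment $70,650,000.

Helix pays $70,650,000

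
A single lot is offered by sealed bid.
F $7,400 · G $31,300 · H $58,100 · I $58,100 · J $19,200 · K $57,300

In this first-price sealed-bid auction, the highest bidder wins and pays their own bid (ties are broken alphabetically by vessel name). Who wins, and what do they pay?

Sorting bids: 58,100 (H) > 58,100 (I) > 57,300 (K) > 31,300 (G) > 19,200 (J) > 7,400 (F)
Tie at $58,100 → H wins by tie-break.
H is highest → pays own bid, $58,100.

H pays $58,100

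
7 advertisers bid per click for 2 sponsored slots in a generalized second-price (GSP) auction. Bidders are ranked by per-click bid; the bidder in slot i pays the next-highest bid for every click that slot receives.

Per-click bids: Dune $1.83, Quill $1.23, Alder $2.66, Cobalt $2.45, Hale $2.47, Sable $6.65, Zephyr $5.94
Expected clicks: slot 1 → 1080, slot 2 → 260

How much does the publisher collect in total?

Per-click bids in order: $6.65 (Sable) > $5.94 (Zephyr) > $2.66 (Alder) > …
Slot 1: Sable pays $5.94 × 1080 = $6415.20
Slot 2: Zephyr pays $2.66 × 260 = $691.60
Total = $7106.80

Total revenue: $7106.80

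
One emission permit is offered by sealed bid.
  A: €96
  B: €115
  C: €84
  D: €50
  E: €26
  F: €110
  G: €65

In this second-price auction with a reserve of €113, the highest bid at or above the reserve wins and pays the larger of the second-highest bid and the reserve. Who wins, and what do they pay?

Bids in order: 115 (B) > 110 (F) > 96 (A) > 84 (C) > 65 (G) > 50 (D) > …
B has the top bid at or above the reserve (€115).
Second-highest bid €110 is below the reserve €113, so the reserve binds → payment €113.

B pays €113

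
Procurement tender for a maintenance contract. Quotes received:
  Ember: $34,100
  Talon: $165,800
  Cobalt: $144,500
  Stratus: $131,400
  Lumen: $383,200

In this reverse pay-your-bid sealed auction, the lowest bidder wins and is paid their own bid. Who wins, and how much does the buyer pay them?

Ember is paid $34,100

Reverse pay-your-bid sealed auction: the lowest bidder wins and is paid their own bid.
Bids in order: 34,100 (Ember) < 131,400 (Stratus) < 144,500 (Cobalt) < 165,800 (Talon) < 383,200 (Lumen)
First-price: Ember is paid what they bid, $34,100.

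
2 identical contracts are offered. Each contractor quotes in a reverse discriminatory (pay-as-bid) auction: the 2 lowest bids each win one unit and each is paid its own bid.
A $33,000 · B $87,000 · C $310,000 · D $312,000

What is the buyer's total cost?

Sorting: 33,000 (A), 87,000 (B), 310,000 (C), 312,000 (D)
Lowest 2: A, B.
Total cost = 33,000 + 87,000 = $120,000.

Total cost: $120,000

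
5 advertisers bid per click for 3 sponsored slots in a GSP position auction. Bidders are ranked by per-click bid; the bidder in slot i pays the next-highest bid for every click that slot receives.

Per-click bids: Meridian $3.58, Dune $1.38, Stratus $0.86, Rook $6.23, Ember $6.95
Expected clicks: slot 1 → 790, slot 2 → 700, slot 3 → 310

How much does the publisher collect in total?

Per-click bids in order: $6.95 (Ember) > $6.23 (Rook) > $3.58 (Meridian) > $1.38 (Dune) > …
Slot 1: Ember pays $6.23 × 790 = $4921.70
Slot 2: Rook pays $3.58 × 700 = $2506.00
Slot 3: Meridian pays $1.38 × 310 = $427.80
Total = $7855.50

Total revenue: $7855.50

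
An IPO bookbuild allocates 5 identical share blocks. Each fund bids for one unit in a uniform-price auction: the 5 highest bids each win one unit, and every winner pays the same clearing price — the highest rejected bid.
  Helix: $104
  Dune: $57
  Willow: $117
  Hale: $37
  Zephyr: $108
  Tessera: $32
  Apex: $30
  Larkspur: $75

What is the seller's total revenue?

Sorting: 117 (Willow), 108 (Zephyr), 104 (Helix), 75 (Larkspur), 57 (Dune), 37 (Hale), 32 (Tessera), …
The 5 highest are Willow, Zephyr, Helix, Larkspur, Dune.
First losing bid is Hale's $37, which sets the uniform price.
Total revenue = 5 × $37 = $185.

Total revenue: $185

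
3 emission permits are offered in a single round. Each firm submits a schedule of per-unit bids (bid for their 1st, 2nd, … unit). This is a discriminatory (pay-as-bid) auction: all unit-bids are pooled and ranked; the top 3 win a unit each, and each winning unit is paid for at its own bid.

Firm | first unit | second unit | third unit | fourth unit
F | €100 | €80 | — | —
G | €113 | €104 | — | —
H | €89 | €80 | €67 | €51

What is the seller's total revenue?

Total revenue: €317

Merging the schedules and taking the best 3: 113 (G-1), 104 (G-2), 100 (F-1)
Next rejected bid: €89 (not a price — pay-as-bid).
Each winning unit pays its own bid.
Revenue = 113 + 104 + 100 = €317.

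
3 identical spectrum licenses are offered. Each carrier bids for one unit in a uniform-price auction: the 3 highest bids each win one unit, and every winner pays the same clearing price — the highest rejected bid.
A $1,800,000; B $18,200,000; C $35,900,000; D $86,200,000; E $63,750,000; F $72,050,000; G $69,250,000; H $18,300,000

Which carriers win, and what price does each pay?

Ordering the bids: 86,200,000 (D), 72,050,000 (F), 69,250,000 (G), 63,750,000 (E), 35,900,000 (C), …
The 3 highest are D, F, G.
Highest unsuccessful bid: $63,750,000 → clearing price.

D, F, G; each pays $63,750,000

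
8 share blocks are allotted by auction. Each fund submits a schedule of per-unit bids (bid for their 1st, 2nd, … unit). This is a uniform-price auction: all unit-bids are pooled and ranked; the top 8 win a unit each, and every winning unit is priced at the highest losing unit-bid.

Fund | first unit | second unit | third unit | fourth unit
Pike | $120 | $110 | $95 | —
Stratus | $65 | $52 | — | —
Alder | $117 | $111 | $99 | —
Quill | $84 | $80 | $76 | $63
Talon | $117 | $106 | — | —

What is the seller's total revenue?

Pooled unit-bids ranked (top 8): 120 (Pike-1), 117 (Alder-1), 117 (Talon-1), 111 (Alder-2), 110 (Pike-2), 106 (Talon-2), 99 (Alder-3), 95 (Pike-3)
Highest rejected unit-bid = $84.
Allocation: Alder 3, Pike 3, Talon 2. Every unit priced at $84.
Revenue = 8 × 84 = $672.

Total revenue: $672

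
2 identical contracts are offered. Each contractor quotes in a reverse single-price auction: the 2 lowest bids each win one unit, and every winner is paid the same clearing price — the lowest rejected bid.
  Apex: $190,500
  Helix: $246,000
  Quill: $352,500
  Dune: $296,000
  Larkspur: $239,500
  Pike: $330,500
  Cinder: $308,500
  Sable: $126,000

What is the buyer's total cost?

Total cost: $479,000

Bids ranked low→high: 126,000 (Sable), 190,500 (Apex), 239,500 (Larkspur), 246,000 (Helix), …
The 2 lowest are Sable, Apex.
First losing bid is Larkspur's $239,500, which sets the uniform price.
Total cost = 2 × $239,500 = $479,000.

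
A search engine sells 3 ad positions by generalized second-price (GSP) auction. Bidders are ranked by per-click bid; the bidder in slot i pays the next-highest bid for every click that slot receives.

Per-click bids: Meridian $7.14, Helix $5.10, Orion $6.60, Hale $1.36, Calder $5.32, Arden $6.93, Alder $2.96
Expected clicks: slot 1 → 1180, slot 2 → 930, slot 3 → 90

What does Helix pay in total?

Sorting advertisers: $7.14 (Meridian) > $6.93 (Arden) > $6.60 (Orion) > $5.32 (Calder) > …
Helix ranks below slot 3 → no slot, pays nothing.

Helix pays $0.00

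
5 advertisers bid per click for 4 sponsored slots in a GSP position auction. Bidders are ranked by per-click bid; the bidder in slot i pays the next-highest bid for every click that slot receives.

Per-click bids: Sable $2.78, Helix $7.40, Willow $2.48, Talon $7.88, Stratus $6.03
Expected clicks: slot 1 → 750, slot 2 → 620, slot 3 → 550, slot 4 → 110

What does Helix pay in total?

Ranked by bid: $7.88 (Talon) > $7.40 (Helix) > $6.03 (Stratus) > $2.78 (Sable) > $2.48 (Willow)
Helix holds slot 2 → pays next bid $6.03 × 620 clicks = $3738.60.

Helix pays $3738.60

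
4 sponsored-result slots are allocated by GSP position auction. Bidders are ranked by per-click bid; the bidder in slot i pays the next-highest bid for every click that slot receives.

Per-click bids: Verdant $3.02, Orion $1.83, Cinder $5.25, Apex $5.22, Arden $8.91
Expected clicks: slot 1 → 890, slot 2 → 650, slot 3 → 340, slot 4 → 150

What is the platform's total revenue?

Total revenue: $9366.80

Sorting advertisers: $8.91 (Arden) > $5.25 (Cinder) > $5.22 (Apex) > $3.02 (Verdant) > $1.83 (Orion)
Slot 1: Arden pays $5.25 × 890 = $4672.50
Slot 2: Cinder pays $5.22 × 650 = $3393.00
Slot 3: Apex pays $3.02 × 340 = $1026.80
Slot 4: Verdant pays $1.83 × 150 = $274.50
Total = $9366.80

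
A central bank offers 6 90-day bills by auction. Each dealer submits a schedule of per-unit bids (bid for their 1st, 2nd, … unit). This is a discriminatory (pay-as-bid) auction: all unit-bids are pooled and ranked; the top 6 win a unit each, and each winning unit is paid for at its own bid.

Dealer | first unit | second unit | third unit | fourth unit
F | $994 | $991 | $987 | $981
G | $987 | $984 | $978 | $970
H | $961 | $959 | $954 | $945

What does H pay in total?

H pays $0

Pooled unit-bids ranked (top 6): 994 (F-1), 991 (F-2), 987 (F-3), 987 (G-1), 984 (G-2), 981 (F-4)
Next rejected bid: $978 (not a price — pay-as-bid).
H wins no units.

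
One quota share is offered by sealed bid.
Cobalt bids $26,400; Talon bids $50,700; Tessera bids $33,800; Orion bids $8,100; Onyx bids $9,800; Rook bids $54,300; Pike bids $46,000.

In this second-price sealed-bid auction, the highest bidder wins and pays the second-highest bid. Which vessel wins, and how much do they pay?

Rook pays $50,700

Bids in order: 54,300 (Rook) > 50,700 (Talon) > 46,000 (Pike) > 33,800 (Tessera) > 26,400 (Cobalt) > 9,800 (Onyx) > …
Rook is highest; pays the second-highest bid, $50,700.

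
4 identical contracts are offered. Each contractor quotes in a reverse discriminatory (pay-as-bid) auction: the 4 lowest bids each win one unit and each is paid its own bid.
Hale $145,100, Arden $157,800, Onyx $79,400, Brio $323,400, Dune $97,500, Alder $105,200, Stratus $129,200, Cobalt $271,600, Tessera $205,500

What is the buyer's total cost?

Total cost: $411,300

Bids ranked low→high: 79,400 (Onyx), 97,500 (Dune), 105,200 (Alder), 129,200 (Stratus), 145,100 (Hale), 157,800 (Arden), …
Lowest 4: Onyx, Dune, Alder, Stratus.
Total cost = 79,400 + 97,500 + 105,200 + 129,200 = $411,300.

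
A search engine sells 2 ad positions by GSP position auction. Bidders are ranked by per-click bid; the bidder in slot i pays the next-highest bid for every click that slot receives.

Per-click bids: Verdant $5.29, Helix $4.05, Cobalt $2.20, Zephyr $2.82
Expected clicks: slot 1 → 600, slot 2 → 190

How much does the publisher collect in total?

Total revenue: $2965.80

Sorting advertisers: $5.29 (Verdant) > $4.05 (Helix) > $2.82 (Zephyr) > …
Slot 1: Verdant pays $4.05 × 600 = $2430.00
Slot 2: Helix pays $2.82 × 190 = $535.80
Total = $2965.80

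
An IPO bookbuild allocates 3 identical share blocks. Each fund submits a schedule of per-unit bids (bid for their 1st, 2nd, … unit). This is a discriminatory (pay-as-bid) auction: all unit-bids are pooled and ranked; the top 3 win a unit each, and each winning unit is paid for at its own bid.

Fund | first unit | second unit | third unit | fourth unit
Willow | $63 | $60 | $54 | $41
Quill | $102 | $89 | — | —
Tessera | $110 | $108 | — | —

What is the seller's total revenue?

Merging the schedules and taking the best 3: 110 (Tessera-1), 108 (Tessera-2), 102 (Quill-1)
Next rejected bid: $89 (not a price — pay-as-bid).
Each winning unit pays its own bid.
Revenue = 110 + 108 + 102 = $320.

Total revenue: $320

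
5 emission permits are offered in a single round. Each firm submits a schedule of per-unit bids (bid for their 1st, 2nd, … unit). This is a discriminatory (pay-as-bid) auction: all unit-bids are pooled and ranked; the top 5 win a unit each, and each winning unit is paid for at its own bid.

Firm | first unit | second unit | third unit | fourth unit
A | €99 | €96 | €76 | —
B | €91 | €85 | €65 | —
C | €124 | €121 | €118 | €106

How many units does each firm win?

A 1, C 4

Merging the schedules and taking the best 5: 124 (C-1), 121 (C-2), 118 (C-3), 106 (C-4), 99 (A-1)
Next rejected bid: €96 (not a price — pay-as-bid).
Allocation: A 1, C 4.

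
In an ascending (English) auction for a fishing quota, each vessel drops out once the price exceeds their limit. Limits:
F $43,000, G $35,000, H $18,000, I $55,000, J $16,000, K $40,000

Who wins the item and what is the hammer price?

Ascending (English) auction: the price rises until one bidder remains; the winner pays the price at which the last rival dropped out.
Sorting limits: 55,000 (I) > 43,000 (F) > 40,000 (K) > 35,000 (G) > 18,000 (H) > 16,000 (J)
Bidding ends when F exits at $43,000; I takes it.

I wins at $43,000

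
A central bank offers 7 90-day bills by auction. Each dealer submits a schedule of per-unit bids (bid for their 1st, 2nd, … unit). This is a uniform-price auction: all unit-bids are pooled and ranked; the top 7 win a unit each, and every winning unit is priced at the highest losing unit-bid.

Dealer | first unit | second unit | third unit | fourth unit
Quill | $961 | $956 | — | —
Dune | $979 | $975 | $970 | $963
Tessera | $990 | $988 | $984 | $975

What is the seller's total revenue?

Merging the schedules and taking the best 7: 990 (Tessera-1), 988 (Tessera-2), 984 (Tessera-3), 979 (Dune-1), 975 (Dune-2), 975 (Tessera-4), 970 (Dune-3)
First bid not allocated: $963.
Allocation: Dune 3, Tessera 4. Every unit priced at $963.
Revenue = 7 × 963 = $6,741.

Total revenue: $6,741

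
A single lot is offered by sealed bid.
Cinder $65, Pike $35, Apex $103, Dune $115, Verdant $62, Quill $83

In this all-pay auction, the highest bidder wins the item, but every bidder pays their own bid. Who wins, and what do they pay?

Dune pays $115

Bids in order: 115 (Dune) > 103 (Apex) > 83 (Quill) > 65 (Cinder) > 62 (Verdant) > 35 (Pike)
Dune is highest and takes the item; every bidder forfeits their bid.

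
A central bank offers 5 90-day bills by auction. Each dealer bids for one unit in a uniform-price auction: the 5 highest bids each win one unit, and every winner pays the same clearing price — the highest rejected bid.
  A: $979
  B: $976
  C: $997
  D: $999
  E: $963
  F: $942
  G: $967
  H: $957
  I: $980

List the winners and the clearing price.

Ordering the bids: 999 (D), 997 (C), 980 (I), 979 (A), 976 (B), 967 (G), 963 (E), …
Top 5: D, C, I, A, B.
Highest unsuccessful bid: $967 → clearing price.

D, C, I, A, B; each pays $967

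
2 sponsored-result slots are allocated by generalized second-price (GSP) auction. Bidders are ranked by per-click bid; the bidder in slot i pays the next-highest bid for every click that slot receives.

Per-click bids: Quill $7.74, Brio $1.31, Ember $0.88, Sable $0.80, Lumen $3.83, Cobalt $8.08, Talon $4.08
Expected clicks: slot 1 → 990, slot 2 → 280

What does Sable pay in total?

Per-click bids in order: $8.08 (Cobalt) > $7.74 (Quill) > $4.08 (Talon) > …
Sable ranks below slot 2 → no slot, pays nothing.

Sable pays $0.00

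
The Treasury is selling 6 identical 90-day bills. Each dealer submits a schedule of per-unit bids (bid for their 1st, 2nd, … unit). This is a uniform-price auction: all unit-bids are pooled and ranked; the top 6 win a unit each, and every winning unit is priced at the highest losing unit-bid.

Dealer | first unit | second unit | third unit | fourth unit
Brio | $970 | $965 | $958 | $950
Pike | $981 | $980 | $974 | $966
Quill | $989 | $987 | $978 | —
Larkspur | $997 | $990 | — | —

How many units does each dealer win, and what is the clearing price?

Larkspur 2, Pike 2, Quill 2; clearing price $978

Merging the schedules and taking the best 6: 997 (Larkspur-1), 990 (Larkspur-2), 989 (Quill-1), 987 (Quill-2), 981 (Pike-1), 980 (Pike-2)
First bid not allocated: $978.
Allocation: Larkspur 2, Pike 2, Quill 2.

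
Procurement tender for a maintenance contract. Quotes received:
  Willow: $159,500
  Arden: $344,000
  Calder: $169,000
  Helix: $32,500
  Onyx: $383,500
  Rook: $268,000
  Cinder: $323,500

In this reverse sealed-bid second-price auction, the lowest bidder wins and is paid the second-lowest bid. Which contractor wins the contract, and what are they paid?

Helix is paid $159,500

Bids in order: 32,500 (Helix) < 159,500 (Willow) < 169,000 (Calder) < 268,000 (Rook) < 323,500 (Cinder) < 344,000 (Arden) < …
Helix wins with the lowest bid; price is set by the runner-up at $159,500.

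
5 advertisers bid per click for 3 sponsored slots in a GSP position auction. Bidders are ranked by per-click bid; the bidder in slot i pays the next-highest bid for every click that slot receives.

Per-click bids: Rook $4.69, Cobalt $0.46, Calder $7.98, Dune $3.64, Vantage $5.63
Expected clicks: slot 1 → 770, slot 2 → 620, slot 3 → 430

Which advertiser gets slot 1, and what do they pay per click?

Sorting advertisers: $7.98 (Calder) > $5.63 (Vantage) > $4.69 (Rook) > $3.64 (Dune) > …
Slot 1 goes to the first-ranked bidder, Calder, who pays the next bid down: $5.63/click.

Calder; $5.63 per click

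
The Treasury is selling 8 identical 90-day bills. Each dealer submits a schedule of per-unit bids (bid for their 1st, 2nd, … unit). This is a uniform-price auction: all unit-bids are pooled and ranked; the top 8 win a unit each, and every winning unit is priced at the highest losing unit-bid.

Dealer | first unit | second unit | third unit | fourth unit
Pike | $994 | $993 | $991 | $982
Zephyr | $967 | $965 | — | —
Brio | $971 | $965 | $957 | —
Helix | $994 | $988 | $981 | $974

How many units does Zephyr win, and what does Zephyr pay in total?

Zephyr: 0 units, pays $0

Merging the schedules and taking the best 8: 994 (Pike-1), 994 (Helix-1), 993 (Pike-2), 991 (Pike-3), 988 (Helix-2), 982 (Pike-4), 981 (Helix-3), 974 (Helix-4)
The (k+1)-th unit-bid is $971.
Zephyr wins 0 unit(s) at $971 each.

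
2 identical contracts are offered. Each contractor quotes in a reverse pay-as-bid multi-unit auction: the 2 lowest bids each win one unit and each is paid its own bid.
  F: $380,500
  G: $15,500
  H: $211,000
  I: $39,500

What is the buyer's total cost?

Sorting: 15,500 (G), 39,500 (I), 211,000 (H), 380,500 (F)
Lowest 2: G, I.
Total cost = 15,500 + 39,500 = $55,000.

Total cost: $55,000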